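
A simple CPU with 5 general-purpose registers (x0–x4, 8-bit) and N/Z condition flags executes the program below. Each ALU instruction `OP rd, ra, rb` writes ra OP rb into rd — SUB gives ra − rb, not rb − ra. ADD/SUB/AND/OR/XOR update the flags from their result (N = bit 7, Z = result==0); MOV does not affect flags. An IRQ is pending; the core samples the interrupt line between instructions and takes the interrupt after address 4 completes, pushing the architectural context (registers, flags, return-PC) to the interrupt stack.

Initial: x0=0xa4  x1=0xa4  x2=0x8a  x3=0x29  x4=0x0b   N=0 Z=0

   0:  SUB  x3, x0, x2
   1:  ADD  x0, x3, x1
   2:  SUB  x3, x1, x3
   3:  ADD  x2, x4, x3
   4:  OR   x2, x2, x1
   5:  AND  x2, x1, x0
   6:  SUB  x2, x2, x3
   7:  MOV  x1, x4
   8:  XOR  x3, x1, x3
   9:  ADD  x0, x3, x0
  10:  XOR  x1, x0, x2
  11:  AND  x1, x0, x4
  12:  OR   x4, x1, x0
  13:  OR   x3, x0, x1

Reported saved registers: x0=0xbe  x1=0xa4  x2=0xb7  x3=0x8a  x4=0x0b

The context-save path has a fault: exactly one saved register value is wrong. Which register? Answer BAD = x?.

after  0: x0=0xa4 x1=0xa4 x2=0x8a x3=0x1a x4=0x0b  N=0 Z=0
after  1: x0=0xbe x1=0xa4 x2=0x8a x3=0x1a x4=0x0b  N=1 Z=0
after  2: x0=0xbe x1=0xa4 x2=0x8a x3=0x8a x4=0x0b  N=1 Z=0
after  3: x0=0xbe x1=0xa4 x2=0x95 x3=0x8a x4=0x0b  N=1 Z=0
after  4: x0=0xbe x1=0xa4 x2=0xb5 x3=0x8a x4=0x0b  N=1 Z=0
-- IRQ taken; context saved, return-PC = 5 --
mismatch: x2: reported 0xb7 vs actual 0xb5

BAD = x2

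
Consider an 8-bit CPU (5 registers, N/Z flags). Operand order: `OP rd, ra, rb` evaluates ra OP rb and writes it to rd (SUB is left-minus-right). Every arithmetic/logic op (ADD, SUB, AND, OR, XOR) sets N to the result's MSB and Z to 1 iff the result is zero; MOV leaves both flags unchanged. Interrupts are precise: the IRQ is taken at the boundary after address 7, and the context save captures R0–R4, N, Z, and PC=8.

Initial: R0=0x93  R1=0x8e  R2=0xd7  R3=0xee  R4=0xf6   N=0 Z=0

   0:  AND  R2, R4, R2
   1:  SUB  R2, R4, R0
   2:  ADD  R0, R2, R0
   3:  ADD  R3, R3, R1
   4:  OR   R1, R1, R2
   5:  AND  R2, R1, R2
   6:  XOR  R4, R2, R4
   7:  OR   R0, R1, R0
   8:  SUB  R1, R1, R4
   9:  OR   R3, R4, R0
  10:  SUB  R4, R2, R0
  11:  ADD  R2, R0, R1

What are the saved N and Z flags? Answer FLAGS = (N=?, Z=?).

after  0: R0=0x93 R1=0x8e R2=0xd6 R3=0xee R4=0xf6  N=1 Z=0
after  1: R0=0x93 R1=0x8e R2=0x63 R3=0xee R4=0xf6  N=0 Z=0
after  2: R0=0xf6 R1=0x8e R2=0x63 R3=0xee R4=0xf6  N=1 Z=0
after  3: R0=0xf6 R1=0x8e R2=0x63 R3=0x7c R4=0xf6  N=0 Z=0
after  4: R0=0xf6 R1=0xef R2=0x63 R3=0x7c R4=0xf6  N=1 Z=0
after  5: R0=0xf6 R1=0xef R2=0x63 R3=0x7c R4=0xf6  N=0 Z=0
after  6: R0=0xf6 R1=0xef R2=0x63 R3=0x7c R4=0x95  N=1 Z=0
after  7: R0=0xff R1=0xef R2=0x63 R3=0x7c R4=0x95  N=1 Z=0
-- IRQ taken; context saved, return-PC = 8 --

FLAGS = (N=1, Z=0)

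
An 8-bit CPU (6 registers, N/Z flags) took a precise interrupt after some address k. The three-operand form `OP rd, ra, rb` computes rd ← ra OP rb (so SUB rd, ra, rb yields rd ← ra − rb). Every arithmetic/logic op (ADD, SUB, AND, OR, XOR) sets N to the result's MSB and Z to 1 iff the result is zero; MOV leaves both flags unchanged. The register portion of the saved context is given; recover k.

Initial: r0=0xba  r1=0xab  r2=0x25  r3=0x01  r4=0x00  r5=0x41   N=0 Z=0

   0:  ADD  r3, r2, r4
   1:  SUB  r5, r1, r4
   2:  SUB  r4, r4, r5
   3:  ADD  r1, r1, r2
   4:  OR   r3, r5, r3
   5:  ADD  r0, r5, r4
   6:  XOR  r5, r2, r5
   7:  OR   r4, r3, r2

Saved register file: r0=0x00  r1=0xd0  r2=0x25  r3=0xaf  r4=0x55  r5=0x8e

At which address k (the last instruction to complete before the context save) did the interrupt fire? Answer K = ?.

after  0: r0=0xba r1=0xab r2=0x25 r3=0x25 r4=0x00 r5=0x41  N=0 Z=0
after  1: r0=0xba r1=0xab r2=0x25 r3=0x25 r4=0x00 r5=0xab  N=1 Z=0
after  2: r0=0xba r1=0xab r2=0x25 r3=0x25 r4=0x55 r5=0xab  N=0 Z=0
after  3: r0=0xba r1=0xd0 r2=0x25 r3=0x25 r4=0x55 r5=0xab  N=1 Z=0
after  4: r0=0xba r1=0xd0 r2=0x25 r3=0xaf r4=0x55 r5=0xab  N=1 Z=0
after  5: r0=0x00 r1=0xd0 r2=0x25 r3=0xaf r4=0x55 r5=0xab  N=0 Z=1
after  6: r0=0x00 r1=0xd0 r2=0x25 r3=0xaf r4=0x55 r5=0x8e  N=1 Z=0
-- IRQ taken; context saved, return-PC = 7 --

K = 6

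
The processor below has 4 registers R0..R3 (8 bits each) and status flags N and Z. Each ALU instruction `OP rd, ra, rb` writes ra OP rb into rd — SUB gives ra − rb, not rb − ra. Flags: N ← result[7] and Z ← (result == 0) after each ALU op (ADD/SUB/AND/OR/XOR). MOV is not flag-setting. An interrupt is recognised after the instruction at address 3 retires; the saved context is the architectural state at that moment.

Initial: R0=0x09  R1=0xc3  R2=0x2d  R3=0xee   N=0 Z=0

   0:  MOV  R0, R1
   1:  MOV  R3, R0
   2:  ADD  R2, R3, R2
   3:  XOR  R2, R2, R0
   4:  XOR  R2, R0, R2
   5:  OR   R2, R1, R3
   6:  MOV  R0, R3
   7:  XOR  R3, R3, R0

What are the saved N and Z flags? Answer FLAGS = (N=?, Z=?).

after  0: R0=0xc3 R1=0xc3 R2=0x2d R3=0xee  N=0 Z=0
after  1: R0=0xc3 R1=0xc3 R2=0x2d R3=0xc3  N=0 Z=0
after  2: R0=0xc3 R1=0xc3 R2=0xf0 R3=0xc3  N=1 Z=0
after  3: R0=0xc3 R1=0xc3 R2=0x33 R3=0xc3  N=0 Z=0
-- IRQ taken; context saved, return-PC = 4 --

FLAGS = (N=0, Z=0)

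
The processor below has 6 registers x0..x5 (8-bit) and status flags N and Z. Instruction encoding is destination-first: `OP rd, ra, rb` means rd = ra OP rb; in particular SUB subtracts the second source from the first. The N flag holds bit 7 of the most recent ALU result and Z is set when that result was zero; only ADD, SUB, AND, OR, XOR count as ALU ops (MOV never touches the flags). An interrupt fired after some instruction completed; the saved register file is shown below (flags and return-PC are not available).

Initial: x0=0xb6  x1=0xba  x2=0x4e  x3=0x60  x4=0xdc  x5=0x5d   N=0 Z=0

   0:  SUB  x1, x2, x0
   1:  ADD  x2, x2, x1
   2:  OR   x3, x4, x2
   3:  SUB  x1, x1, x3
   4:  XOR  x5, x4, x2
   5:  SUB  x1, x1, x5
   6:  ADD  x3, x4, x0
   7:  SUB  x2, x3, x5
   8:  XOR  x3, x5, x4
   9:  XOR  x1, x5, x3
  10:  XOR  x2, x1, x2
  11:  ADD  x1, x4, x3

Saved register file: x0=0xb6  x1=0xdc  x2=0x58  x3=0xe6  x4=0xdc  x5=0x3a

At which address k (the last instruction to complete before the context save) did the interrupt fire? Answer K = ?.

after  0: x0=0xb6 x1=0x98 x2=0x4e x3=0x60 x4=0xdc x5=0x5d  N=1 Z=0
after  1: x0=0xb6 x1=0x98 x2=0xe6 x3=0x60 x4=0xdc x5=0x5d  N=1 Z=0
after  2: x0=0xb6 x1=0x98 x2=0xe6 x3=0xfe x4=0xdc x5=0x5d  N=1 Z=0
after  3: x0=0xb6 x1=0x9a x2=0xe6 x3=0xfe x4=0xdc x5=0x5d  N=1 Z=0
after  4: x0=0xb6 x1=0x9a x2=0xe6 x3=0xfe x4=0xdc x5=0x3a  N=0 Z=0
after  5: x0=0xb6 x1=0x60 x2=0xe6 x3=0xfe x4=0xdc x5=0x3a  N=0 Z=0
after  6: x0=0xb6 x1=0x60 x2=0xe6 x3=0x92 x4=0xdc x5=0x3a  N=1 Z=0
after  7: x0=0xb6 x1=0x60 x2=0x58 x3=0x92 x4=0xdc x5=0x3a  N=0 Z=0
after  8: x0=0xb6 x1=0x60 x2=0x58 x3=0xe6 x4=0xdc x5=0x3a  N=1 Z=0
after  9: x0=0xb6 x1=0xdc x2=0x58 x3=0xe6 x4=0xdc x5=0x3a  N=1 Z=0
-- IRQ taken; context saved, return-PC = 10 --

K = 9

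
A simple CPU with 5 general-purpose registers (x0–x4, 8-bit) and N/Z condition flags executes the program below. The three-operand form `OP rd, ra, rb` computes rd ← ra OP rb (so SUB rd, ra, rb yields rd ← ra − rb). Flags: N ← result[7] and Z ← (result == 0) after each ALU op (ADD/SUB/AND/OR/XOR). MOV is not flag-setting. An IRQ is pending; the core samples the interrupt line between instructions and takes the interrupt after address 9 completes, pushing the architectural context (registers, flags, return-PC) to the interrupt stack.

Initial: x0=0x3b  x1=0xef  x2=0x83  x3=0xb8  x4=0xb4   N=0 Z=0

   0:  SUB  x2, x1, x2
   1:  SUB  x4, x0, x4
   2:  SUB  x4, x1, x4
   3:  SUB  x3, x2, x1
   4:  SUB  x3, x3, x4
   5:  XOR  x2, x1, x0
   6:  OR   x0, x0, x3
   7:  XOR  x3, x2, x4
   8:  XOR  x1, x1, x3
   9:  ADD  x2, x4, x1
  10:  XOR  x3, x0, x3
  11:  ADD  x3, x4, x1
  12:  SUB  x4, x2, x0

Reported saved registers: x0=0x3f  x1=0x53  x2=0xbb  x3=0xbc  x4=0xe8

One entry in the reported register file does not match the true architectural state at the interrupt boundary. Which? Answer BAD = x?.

BAD = x4

after  0: x0=0x3b x1=0xef x2=0x6c x3=0xb8 x4=0xb4  N=0 Z=0
after  1: x0=0x3b x1=0xef x2=0x6c x3=0xb8 x4=0x87  N=1 Z=0
after  2: x0=0x3b x1=0xef x2=0x6c x3=0xb8 x4=0x68  N=0 Z=0
after  3: x0=0x3b x1=0xef x2=0x6c x3=0x7d x4=0x68  N=0 Z=0
after  4: x0=0x3b x1=0xef x2=0x6c x3=0x15 x4=0x68  N=0 Z=0
after  5: x0=0x3b x1=0xef x2=0xd4 x3=0x15 x4=0x68  N=1 Z=0
after  6: x0=0x3f x1=0xef x2=0xd4 x3=0x15 x4=0x68  N=0 Z=0
after  7: x0=0x3f x1=0xef x2=0xd4 x3=0xbc x4=0x68  N=1 Z=0
after  8: x0=0x3f x1=0x53 x2=0xd4 x3=0xbc x4=0x68  N=0 Z=0
after  9: x0=0x3f x1=0x53 x2=0xbb x3=0xbc x4=0x68  N=1 Z=0
-- IRQ taken; context saved, return-PC = 10 --
mismatch: x4: reported 0xe8 vs actual 0x68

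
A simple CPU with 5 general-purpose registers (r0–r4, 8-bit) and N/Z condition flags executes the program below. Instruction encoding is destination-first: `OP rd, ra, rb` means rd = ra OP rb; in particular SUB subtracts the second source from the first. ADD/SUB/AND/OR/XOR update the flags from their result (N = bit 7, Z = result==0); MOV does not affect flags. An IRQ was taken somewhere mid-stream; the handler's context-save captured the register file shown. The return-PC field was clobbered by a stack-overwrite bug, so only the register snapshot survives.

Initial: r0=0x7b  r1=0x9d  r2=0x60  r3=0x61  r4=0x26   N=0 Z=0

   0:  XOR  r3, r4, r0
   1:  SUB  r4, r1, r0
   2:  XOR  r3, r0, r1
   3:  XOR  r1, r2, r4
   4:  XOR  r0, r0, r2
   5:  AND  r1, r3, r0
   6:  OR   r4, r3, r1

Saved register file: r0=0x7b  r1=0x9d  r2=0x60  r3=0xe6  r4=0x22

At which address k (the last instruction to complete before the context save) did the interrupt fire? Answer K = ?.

after  0: r0=0x7b r1=0x9d r2=0x60 r3=0x5d r4=0x26  N=0 Z=0
after  1: r0=0x7b r1=0x9d r2=0x60 r3=0x5d r4=0x22  N=0 Z=0
after  2: r0=0x7b r1=0x9d r2=0x60 r3=0xe6 r4=0x22  N=1 Z=0
-- IRQ taken; context saved, return-PC = 3 --

K = 2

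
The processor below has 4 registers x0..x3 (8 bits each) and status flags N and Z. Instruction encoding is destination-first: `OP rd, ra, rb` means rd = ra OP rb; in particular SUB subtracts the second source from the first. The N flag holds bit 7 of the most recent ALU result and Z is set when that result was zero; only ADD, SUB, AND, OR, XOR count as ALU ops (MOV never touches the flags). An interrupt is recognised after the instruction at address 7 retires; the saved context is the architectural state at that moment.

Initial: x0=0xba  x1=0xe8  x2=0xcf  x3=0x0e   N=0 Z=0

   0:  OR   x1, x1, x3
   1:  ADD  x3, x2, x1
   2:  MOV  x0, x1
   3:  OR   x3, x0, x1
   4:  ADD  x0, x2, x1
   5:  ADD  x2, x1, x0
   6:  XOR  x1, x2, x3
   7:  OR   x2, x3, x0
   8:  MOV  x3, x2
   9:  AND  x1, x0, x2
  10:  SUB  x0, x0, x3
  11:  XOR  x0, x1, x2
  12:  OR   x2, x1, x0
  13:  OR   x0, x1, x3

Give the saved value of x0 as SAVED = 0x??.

SAVED = 0xbd

after  0: x0=0xba x1=0xee x2=0xcf x3=0x0e  N=1 Z=0
after  1: x0=0xba x1=0xee x2=0xcf x3=0xbd  N=1 Z=0
after  2: x0=0xee x1=0xee x2=0xcf x3=0xbd  N=1 Z=0
after  3: x0=0xee x1=0xee x2=0xcf x3=0xee  N=1 Z=0
after  4: x0=0xbd x1=0xee x2=0xcf x3=0xee  N=1 Z=0
after  5: x0=0xbd x1=0xee x2=0xab x3=0xee  N=1 Z=0
after  6: x0=0xbd x1=0x45 x2=0xab x3=0xee  N=0 Z=0
after  7: x0=0xbd x1=0x45 x2=0xff x3=0xee  N=1 Z=0
-- IRQ taken; context saved, return-PC = 8 --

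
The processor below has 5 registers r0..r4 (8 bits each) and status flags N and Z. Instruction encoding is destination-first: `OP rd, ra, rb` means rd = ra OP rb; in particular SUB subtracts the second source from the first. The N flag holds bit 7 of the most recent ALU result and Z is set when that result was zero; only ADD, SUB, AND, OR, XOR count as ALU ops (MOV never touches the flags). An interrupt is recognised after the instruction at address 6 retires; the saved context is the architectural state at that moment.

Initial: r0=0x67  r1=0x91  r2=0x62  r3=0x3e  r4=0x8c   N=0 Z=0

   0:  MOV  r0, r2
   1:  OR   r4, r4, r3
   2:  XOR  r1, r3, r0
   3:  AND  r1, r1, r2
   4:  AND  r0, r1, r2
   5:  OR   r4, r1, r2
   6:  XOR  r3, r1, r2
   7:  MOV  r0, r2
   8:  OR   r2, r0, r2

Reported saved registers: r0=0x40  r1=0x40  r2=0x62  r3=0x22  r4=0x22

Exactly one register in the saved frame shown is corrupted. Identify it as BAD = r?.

after  0: r0=0x62 r1=0x91 r2=0x62 r3=0x3e r4=0x8c  N=0 Z=0
after  1: r0=0x62 r1=0x91 r2=0x62 r3=0x3e r4=0xbe  N=1 Z=0
after  2: r0=0x62 r1=0x5c r2=0x62 r3=0x3e r4=0xbe  N=0 Z=0
after  3: r0=0x62 r1=0x40 r2=0x62 r3=0x3e r4=0xbe  N=0 Z=0
after  4: r0=0x40 r1=0x40 r2=0x62 r3=0x3e r4=0xbe  N=0 Z=0
after  5: r0=0x40 r1=0x40 r2=0x62 r3=0x3e r4=0x62  N=0 Z=0
after  6: r0=0x40 r1=0x40 r2=0x62 r3=0x22 r4=0x62  N=0 Z=0
-- IRQ taken; context saved, return-PC = 7 --
mismatch: r4: reported 0x22 vs actual 0x62

BAD = r4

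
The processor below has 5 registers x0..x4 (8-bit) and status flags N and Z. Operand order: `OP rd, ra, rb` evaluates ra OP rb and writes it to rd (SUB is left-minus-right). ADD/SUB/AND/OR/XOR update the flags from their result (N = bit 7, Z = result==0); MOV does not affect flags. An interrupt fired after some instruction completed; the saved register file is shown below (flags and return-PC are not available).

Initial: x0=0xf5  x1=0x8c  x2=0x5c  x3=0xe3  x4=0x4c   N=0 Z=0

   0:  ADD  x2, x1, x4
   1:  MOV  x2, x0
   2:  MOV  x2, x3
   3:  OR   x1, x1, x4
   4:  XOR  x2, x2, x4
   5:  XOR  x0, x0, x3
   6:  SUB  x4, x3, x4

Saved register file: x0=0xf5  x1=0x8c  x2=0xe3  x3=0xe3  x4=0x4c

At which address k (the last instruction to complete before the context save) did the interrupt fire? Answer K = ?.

after  0: x0=0xf5 x1=0x8c x2=0xd8 x3=0xe3 x4=0x4c  N=1 Z=0
after  1: x0=0xf5 x1=0x8c x2=0xf5 x3=0xe3 x4=0x4c  N=1 Z=0
after  2: x0=0xf5 x1=0x8c x2=0xe3 x3=0xe3 x4=0x4c  N=1 Z=0
-- IRQ taken; context saved, return-PC = 3 --

K = 2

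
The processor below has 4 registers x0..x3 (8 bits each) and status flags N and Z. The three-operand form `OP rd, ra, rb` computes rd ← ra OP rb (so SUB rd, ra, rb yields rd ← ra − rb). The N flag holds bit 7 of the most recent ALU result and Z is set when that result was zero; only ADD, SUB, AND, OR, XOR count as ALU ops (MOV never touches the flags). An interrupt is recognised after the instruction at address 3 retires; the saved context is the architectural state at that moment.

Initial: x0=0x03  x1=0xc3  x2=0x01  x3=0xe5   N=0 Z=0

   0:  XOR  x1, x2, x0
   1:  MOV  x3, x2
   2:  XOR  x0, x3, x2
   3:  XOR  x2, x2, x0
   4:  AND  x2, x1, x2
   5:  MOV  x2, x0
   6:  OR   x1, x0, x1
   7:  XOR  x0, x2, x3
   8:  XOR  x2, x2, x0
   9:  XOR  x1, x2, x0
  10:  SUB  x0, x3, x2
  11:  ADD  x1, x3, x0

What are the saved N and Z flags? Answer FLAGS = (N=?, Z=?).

FLAGS = (N=0, Z=0)

after  0: x0=0x03 x1=0x02 x2=0x01 x3=0xe5  N=0 Z=0
after  1: x0=0x03 x1=0x02 x2=0x01 x3=0x01  N=0 Z=0
after  2: x0=0x00 x1=0x02 x2=0x01 x3=0x01  N=0 Z=1
after  3: x0=0x00 x1=0x02 x2=0x01 x3=0x01  N=0 Z=0
-- IRQ taken; context saved, return-PC = 4 --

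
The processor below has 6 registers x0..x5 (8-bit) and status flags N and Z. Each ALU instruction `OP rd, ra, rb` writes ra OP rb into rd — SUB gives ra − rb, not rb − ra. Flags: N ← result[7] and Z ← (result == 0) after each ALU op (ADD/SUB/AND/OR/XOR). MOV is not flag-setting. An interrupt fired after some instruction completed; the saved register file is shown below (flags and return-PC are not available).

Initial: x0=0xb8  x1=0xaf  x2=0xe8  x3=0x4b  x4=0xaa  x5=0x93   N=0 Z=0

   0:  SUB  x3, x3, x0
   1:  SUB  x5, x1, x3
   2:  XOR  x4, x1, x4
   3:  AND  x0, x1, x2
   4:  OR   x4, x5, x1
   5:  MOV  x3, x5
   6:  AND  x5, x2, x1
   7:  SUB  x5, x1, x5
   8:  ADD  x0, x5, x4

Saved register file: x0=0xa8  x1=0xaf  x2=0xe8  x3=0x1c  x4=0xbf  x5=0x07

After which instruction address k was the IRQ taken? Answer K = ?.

K = 7

after  0: x0=0xb8 x1=0xaf x2=0xe8 x3=0x93 x4=0xaa x5=0x93  N=1 Z=0
after  1: x0=0xb8 x1=0xaf x2=0xe8 x3=0x93 x4=0xaa x5=0x1c  N=0 Z=0
after  2: x0=0xb8 x1=0xaf x2=0xe8 x3=0x93 x4=0x05 x5=0x1c  N=0 Z=0
after  3: x0=0xa8 x1=0xaf x2=0xe8 x3=0x93 x4=0x05 x5=0x1c  N=1 Z=0
after  4: x0=0xa8 x1=0xaf x2=0xe8 x3=0x93 x4=0xbf x5=0x1c  N=1 Z=0
after  5: x0=0xa8 x1=0xaf x2=0xe8 x3=0x1c x4=0xbf x5=0x1c  N=1 Z=0
after  6: x0=0xa8 x1=0xaf x2=0xe8 x3=0x1c x4=0xbf x5=0xa8  N=1 Z=0
after  7: x0=0xa8 x1=0xaf x2=0xe8 x3=0x1c x4=0xbf x5=0x07  N=0 Z=0
-- IRQ taken; context saved, return-PC = 8 --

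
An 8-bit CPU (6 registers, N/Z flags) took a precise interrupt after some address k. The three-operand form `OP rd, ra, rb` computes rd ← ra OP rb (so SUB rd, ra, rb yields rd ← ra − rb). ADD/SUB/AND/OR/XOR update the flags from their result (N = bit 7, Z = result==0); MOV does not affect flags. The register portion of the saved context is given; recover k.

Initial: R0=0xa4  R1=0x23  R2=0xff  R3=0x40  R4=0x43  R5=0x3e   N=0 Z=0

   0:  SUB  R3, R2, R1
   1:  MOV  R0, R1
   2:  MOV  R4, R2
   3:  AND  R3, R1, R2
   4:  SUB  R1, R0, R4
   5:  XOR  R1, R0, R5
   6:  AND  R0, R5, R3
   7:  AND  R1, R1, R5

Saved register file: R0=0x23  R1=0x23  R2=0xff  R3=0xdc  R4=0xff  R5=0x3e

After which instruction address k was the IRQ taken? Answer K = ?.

after  0: R0=0xa4 R1=0x23 R2=0xff R3=0xdc R4=0x43 R5=0x3e  N=1 Z=0
after  1: R0=0x23 R1=0x23 R2=0xff R3=0xdc R4=0x43 R5=0x3e  N=1 Z=0
after  2: R0=0x23 R1=0x23 R2=0xff R3=0xdc R4=0xff R5=0x3e  N=1 Z=0
-- IRQ taken; context saved, return-PC = 3 --

K = 2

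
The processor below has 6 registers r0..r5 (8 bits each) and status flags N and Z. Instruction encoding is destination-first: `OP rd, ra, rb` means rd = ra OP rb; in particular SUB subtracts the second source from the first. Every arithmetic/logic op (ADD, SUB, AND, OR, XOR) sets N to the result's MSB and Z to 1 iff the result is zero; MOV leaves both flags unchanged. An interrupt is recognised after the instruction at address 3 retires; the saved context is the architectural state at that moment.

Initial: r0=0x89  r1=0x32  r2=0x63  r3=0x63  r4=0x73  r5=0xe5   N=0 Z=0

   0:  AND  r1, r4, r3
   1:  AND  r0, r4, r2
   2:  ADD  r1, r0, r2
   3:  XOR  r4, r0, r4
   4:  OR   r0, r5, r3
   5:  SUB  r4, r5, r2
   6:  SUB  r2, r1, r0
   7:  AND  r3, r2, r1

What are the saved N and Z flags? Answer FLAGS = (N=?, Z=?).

FLAGS = (N=0, Z=0)

after  0: r0=0x89 r1=0x63 r2=0x63 r3=0x63 r4=0x73 r5=0xe5  N=0 Z=0
after  1: r0=0x63 r1=0x63 r2=0x63 r3=0x63 r4=0x73 r5=0xe5  N=0 Z=0
after  2: r0=0x63 r1=0xc6 r2=0x63 r3=0x63 r4=0x73 r5=0xe5  N=1 Z=0
after  3: r0=0x63 r1=0xc6 r2=0x63 r3=0x63 r4=0x10 r5=0xe5  N=0 Z=0
-- IRQ taken; context saved, return-PC = 4 --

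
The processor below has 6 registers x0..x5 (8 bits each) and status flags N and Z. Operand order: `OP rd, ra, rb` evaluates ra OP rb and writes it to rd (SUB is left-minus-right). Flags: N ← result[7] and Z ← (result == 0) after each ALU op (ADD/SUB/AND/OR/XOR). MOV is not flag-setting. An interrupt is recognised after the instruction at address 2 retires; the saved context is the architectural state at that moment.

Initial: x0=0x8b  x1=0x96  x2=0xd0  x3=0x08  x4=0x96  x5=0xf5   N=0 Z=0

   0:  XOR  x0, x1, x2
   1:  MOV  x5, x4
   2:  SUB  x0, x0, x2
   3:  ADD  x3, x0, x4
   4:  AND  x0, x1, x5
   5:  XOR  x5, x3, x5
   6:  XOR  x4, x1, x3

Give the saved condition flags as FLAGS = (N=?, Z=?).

FLAGS = (N=0, Z=0)

after  0: x0=0x46 x1=0x96 x2=0xd0 x3=0x08 x4=0x96 x5=0xf5  N=0 Z=0
after  1: x0=0x46 x1=0x96 x2=0xd0 x3=0x08 x4=0x96 x5=0x96  N=0 Z=0
after  2: x0=0x76 x1=0x96 x2=0xd0 x3=0x08 x4=0x96 x5=0x96  N=0 Z=0
-- IRQ taken; context saved, return-PC = 3 --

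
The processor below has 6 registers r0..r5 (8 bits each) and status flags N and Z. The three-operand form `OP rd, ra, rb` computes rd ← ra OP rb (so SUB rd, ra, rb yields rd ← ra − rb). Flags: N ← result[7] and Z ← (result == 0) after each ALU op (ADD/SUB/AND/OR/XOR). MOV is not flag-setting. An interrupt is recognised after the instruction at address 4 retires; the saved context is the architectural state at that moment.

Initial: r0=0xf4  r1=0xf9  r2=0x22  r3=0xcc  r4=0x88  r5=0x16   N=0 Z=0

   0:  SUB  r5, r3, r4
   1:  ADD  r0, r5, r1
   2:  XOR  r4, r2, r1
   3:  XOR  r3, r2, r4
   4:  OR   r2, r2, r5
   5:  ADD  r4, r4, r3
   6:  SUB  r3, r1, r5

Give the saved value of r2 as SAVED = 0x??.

after  0: r0=0xf4 r1=0xf9 r2=0x22 r3=0xcc r4=0x88 r5=0x44  N=0 Z=0
after  1: r0=0x3d r1=0xf9 r2=0x22 r3=0xcc r4=0x88 r5=0x44  N=0 Z=0
after  2: r0=0x3d r1=0xf9 r2=0x22 r3=0xcc r4=0xdb r5=0x44  N=1 Z=0
after  3: r0=0x3d r1=0xf9 r2=0x22 r3=0xf9 r4=0xdb r5=0x44  N=1 Z=0
after  4: r0=0x3d r1=0xf9 r2=0x66 r3=0xf9 r4=0xdb r5=0x44  N=0 Z=0
-- IRQ taken; context saved, return-PC = 5 --

SAVED = 0x66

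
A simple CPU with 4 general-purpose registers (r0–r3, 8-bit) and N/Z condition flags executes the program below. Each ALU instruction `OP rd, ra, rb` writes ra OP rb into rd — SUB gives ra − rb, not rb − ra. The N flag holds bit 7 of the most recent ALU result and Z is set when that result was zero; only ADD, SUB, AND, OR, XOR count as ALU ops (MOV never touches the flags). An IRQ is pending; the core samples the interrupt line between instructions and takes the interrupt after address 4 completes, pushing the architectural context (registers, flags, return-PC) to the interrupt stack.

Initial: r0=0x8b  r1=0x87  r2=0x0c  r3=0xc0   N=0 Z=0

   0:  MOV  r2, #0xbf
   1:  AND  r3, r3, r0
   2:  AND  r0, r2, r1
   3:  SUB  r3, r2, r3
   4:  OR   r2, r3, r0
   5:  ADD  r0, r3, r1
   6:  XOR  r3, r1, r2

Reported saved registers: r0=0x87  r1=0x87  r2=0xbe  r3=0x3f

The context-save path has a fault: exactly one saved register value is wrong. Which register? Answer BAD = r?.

BAD = r2

after  0: r0=0x8b r1=0x87 r2=0xbf r3=0xc0  N=0 Z=0
after  1: r0=0x8b r1=0x87 r2=0xbf r3=0x80  N=1 Z=0
after  2: r0=0x87 r1=0x87 r2=0xbf r3=0x80  N=1 Z=0
after  3: r0=0x87 r1=0x87 r2=0xbf r3=0x3f  N=0 Z=0
after  4: r0=0x87 r1=0x87 r2=0xbf r3=0x3f  N=1 Z=0
-- IRQ taken; context saved, return-PC = 5 --
mismatch: r2: reported 0xbe vs actual 0xbf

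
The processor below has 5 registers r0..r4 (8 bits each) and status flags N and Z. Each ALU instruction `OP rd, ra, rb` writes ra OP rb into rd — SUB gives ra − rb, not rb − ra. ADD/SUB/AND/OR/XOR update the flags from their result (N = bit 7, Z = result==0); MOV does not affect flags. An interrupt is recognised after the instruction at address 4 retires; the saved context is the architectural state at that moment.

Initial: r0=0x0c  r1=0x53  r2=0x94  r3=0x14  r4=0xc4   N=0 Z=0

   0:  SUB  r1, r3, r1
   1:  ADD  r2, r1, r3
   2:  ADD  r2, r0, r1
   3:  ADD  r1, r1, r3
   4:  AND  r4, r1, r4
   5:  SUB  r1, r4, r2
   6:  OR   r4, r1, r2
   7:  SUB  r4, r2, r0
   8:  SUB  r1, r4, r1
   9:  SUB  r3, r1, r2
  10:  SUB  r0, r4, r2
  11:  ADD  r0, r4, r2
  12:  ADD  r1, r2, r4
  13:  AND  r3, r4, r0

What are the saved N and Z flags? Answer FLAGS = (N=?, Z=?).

after  0: r0=0x0c r1=0xc1 r2=0x94 r3=0x14 r4=0xc4  N=1 Z=0
after  1: r0=0x0c r1=0xc1 r2=0xd5 r3=0x14 r4=0xc4  N=1 Z=0
after  2: r0=0x0c r1=0xc1 r2=0xcd r3=0x14 r4=0xc4  N=1 Z=0
after  3: r0=0x0c r1=0xd5 r2=0xcd r3=0x14 r4=0xc4  N=1 Z=0
after  4: r0=0x0c r1=0xd5 r2=0xcd r3=0x14 r4=0xc4  N=1 Z=0
-- IRQ taken; context saved, return-PC = 5 --

FLAGS = (N=1, Z=0)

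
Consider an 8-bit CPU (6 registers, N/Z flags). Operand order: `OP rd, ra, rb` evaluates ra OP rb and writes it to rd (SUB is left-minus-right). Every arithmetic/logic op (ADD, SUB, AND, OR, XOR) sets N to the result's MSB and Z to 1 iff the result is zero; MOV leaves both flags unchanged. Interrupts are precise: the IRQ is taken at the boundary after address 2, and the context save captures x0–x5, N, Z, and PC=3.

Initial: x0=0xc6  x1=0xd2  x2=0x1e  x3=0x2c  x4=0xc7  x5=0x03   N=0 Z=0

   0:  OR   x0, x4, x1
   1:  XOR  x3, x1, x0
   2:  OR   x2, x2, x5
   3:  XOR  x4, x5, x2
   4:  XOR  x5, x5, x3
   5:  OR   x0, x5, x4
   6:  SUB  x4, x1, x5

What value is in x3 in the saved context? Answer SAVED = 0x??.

SAVED = 0x05

after  0: x0=0xd7 x1=0xd2 x2=0x1e x3=0x2c x4=0xc7 x5=0x03  N=1 Z=0
after  1: x0=0xd7 x1=0xd2 x2=0x1e x3=0x05 x4=0xc7 x5=0x03  N=0 Z=0
after  2: x0=0xd7 x1=0xd2 x2=0x1f x3=0x05 x4=0xc7 x5=0x03  N=0 Z=0
-- IRQ taken; context saved, return-PC = 3 --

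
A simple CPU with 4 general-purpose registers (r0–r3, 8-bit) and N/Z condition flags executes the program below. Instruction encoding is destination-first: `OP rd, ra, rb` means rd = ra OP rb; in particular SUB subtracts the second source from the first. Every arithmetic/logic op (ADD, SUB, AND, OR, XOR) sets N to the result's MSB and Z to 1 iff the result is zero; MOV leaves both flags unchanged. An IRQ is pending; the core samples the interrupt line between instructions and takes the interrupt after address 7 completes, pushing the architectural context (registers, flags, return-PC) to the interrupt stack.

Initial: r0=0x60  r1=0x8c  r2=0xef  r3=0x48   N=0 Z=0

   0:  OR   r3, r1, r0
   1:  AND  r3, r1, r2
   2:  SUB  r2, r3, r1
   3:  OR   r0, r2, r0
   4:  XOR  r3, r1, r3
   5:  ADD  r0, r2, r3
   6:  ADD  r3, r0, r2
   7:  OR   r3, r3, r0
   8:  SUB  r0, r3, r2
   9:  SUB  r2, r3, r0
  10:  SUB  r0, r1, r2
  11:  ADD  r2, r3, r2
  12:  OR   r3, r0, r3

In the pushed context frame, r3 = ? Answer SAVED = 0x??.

SAVED = 0x00

after  0: r0=0x60 r1=0x8c r2=0xef r3=0xec  N=1 Z=0
after  1: r0=0x60 r1=0x8c r2=0xef r3=0x8c  N=1 Z=0
after  2: r0=0x60 r1=0x8c r2=0x00 r3=0x8c  N=0 Z=1
after  3: r0=0x60 r1=0x8c r2=0x00 r3=0x8c  N=0 Z=0
after  4: r0=0x60 r1=0x8c r2=0x00 r3=0x00  N=0 Z=1
after  5: r0=0x00 r1=0x8c r2=0x00 r3=0x00  N=0 Z=1
after  6: r0=0x00 r1=0x8c r2=0x00 r3=0x00  N=0 Z=1
after  7: r0=0x00 r1=0x8c r2=0x00 r3=0x00  N=0 Z=1
-- IRQ taken; context saved, return-PC = 8 --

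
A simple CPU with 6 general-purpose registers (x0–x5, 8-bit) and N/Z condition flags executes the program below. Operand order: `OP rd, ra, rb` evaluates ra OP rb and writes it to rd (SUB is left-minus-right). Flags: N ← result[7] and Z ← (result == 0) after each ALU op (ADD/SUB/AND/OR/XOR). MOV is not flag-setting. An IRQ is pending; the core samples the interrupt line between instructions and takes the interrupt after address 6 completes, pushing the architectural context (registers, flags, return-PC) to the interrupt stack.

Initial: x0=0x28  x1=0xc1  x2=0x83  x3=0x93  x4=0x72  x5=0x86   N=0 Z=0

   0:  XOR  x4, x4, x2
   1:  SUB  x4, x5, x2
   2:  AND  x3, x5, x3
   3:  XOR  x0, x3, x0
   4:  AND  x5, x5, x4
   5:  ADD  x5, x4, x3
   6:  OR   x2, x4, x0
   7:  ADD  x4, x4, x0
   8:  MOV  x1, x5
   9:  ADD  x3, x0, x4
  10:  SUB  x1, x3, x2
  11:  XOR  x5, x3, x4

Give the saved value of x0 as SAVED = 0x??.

SAVED = 0xaa

after  0: x0=0x28 x1=0xc1 x2=0x83 x3=0x93 x4=0xf1 x5=0x86  N=1 Z=0
after  1: x0=0x28 x1=0xc1 x2=0x83 x3=0x93 x4=0x03 x5=0x86  N=0 Z=0
after  2: x0=0x28 x1=0xc1 x2=0x83 x3=0x82 x4=0x03 x5=0x86  N=1 Z=0
after  3: x0=0xaa x1=0xc1 x2=0x83 x3=0x82 x4=0x03 x5=0x86  N=1 Z=0
after  4: x0=0xaa x1=0xc1 x2=0x83 x3=0x82 x4=0x03 x5=0x02  N=0 Z=0
after  5: x0=0xaa x1=0xc1 x2=0x83 x3=0x82 x4=0x03 x5=0x85  N=1 Z=0
after  6: x0=0xaa x1=0xc1 x2=0xab x3=0x82 x4=0x03 x5=0x85  N=1 Z=0
-- IRQ taken; context saved, return-PC = 7 --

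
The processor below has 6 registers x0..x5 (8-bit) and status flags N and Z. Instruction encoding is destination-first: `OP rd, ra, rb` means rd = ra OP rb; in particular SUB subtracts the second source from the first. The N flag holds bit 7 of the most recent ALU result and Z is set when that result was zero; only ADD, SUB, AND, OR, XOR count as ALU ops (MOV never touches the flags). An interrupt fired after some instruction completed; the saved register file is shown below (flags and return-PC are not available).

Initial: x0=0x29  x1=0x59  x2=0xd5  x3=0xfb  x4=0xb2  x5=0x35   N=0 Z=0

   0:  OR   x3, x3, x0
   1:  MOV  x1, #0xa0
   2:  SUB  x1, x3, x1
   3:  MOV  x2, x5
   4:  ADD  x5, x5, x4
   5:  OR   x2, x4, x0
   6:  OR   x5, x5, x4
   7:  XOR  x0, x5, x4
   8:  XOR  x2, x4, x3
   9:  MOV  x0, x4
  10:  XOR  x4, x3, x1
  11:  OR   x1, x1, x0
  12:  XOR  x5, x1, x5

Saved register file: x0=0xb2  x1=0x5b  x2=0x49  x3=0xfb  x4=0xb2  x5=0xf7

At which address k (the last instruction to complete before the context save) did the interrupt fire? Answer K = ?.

after  0: x0=0x29 x1=0x59 x2=0xd5 x3=0xfb x4=0xb2 x5=0x35  N=1 Z=0
after  1: x0=0x29 x1=0xa0 x2=0xd5 x3=0xfb x4=0xb2 x5=0x35  N=1 Z=0
after  2: x0=0x29 x1=0x5b x2=0xd5 x3=0xfb x4=0xb2 x5=0x35  N=0 Z=0
after  3: x0=0x29 x1=0x5b x2=0x35 x3=0xfb x4=0xb2 x5=0x35  N=0 Z=0
after  4: x0=0x29 x1=0x5b x2=0x35 x3=0xfb x4=0xb2 x5=0xe7  N=1 Z=0
after  5: x0=0x29 x1=0x5b x2=0xbb x3=0xfb x4=0xb2 x5=0xe7  N=1 Z=0
after  6: x0=0x29 x1=0x5b x2=0xbb x3=0xfb x4=0xb2 x5=0xf7  N=1 Z=0
after  7: x0=0x45 x1=0x5b x2=0xbb x3=0xfb x4=0xb2 x5=0xf7  N=0 Z=0
after  8: x0=0x45 x1=0x5b x2=0x49 x3=0xfb x4=0xb2 x5=0xf7  N=0 Z=0
after  9: x0=0xb2 x1=0x5b x2=0x49 x3=0xfb x4=0xb2 x5=0xf7  N=0 Z=0
-- IRQ taken; context saved, return-PC = 10 --

K = 9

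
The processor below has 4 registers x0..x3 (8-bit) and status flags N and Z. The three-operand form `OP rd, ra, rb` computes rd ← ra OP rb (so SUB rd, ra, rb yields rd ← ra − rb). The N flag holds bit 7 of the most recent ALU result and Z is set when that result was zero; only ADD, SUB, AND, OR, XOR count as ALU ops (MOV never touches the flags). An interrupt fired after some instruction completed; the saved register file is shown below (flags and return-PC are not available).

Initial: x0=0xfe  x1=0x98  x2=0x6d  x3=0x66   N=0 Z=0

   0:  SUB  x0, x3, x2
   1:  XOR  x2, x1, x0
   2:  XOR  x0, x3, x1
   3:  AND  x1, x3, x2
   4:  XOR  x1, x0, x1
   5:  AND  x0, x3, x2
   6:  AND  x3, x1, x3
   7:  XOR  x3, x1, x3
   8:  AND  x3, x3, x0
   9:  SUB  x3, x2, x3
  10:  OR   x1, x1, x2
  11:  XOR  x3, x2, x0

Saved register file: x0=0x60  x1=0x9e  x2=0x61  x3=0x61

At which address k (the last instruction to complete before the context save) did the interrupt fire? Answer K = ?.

after  0: x0=0xf9 x1=0x98 x2=0x6d x3=0x66  N=1 Z=0
after  1: x0=0xf9 x1=0x98 x2=0x61 x3=0x66  N=0 Z=0
after  2: x0=0xfe x1=0x98 x2=0x61 x3=0x66  N=1 Z=0
after  3: x0=0xfe x1=0x60 x2=0x61 x3=0x66  N=0 Z=0
after  4: x0=0xfe x1=0x9e x2=0x61 x3=0x66  N=1 Z=0
after  5: x0=0x60 x1=0x9e x2=0x61 x3=0x66  N=0 Z=0
after  6: x0=0x60 x1=0x9e x2=0x61 x3=0x06  N=0 Z=0
after  7: x0=0x60 x1=0x9e x2=0x61 x3=0x98  N=1 Z=0
after  8: x0=0x60 x1=0x9e x2=0x61 x3=0x00  N=0 Z=1
after  9: x0=0x60 x1=0x9e x2=0x61 x3=0x61  N=0 Z=0
-- IRQ taken; context saved, return-PC = 10 --

K = 9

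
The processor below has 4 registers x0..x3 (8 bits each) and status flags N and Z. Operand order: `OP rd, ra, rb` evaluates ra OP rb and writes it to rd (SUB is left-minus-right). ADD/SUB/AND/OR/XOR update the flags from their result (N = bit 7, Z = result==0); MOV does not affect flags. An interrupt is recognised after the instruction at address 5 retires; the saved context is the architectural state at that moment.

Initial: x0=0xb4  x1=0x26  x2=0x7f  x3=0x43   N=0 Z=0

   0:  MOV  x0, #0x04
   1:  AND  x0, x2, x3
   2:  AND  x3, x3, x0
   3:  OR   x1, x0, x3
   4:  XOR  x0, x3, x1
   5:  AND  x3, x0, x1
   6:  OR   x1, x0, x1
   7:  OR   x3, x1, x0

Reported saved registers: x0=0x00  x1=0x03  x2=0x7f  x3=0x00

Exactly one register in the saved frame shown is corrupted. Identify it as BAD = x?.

BAD = x1

after  0: x0=0x04 x1=0x26 x2=0x7f x3=0x43  N=0 Z=0
after  1: x0=0x43 x1=0x26 x2=0x7f x3=0x43  N=0 Z=0
after  2: x0=0x43 x1=0x26 x2=0x7f x3=0x43  N=0 Z=0
after  3: x0=0x43 x1=0x43 x2=0x7f x3=0x43  N=0 Z=0
after  4: x0=0x00 x1=0x43 x2=0x7f x3=0x43  N=0 Z=1
after  5: x0=0x00 x1=0x43 x2=0x7f x3=0x00  N=0 Z=1
-- IRQ taken; context saved, return-PC = 6 --
mismatch: x1: reported 0x03 vs actual 0x43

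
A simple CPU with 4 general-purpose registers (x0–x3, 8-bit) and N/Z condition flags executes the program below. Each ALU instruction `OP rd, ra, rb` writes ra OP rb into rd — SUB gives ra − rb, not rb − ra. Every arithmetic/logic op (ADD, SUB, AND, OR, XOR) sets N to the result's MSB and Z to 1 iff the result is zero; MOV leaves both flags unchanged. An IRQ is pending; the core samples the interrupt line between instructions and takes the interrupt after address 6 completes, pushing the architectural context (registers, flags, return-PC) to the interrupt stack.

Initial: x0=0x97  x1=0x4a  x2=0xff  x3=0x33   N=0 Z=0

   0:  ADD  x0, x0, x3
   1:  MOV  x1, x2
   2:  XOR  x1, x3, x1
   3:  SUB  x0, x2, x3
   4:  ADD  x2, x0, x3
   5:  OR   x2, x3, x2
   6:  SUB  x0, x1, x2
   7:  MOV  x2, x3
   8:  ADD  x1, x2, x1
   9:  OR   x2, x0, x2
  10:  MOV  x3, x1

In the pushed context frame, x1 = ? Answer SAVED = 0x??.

after  0: x0=0xca x1=0x4a x2=0xff x3=0x33  N=1 Z=0
after  1: x0=0xca x1=0xff x2=0xff x3=0x33  N=1 Z=0
after  2: x0=0xca x1=0xcc x2=0xff x3=0x33  N=1 Z=0
after  3: x0=0xcc x1=0xcc x2=0xff x3=0x33  N=1 Z=0
after  4: x0=0xcc x1=0xcc x2=0xff x3=0x33  N=1 Z=0
after  5: x0=0xcc x1=0xcc x2=0xff x3=0x33  N=1 Z=0
after  6: x0=0xcd x1=0xcc x2=0xff x3=0x33  N=1 Z=0
-- IRQ taken; context saved, return-PC = 7 --

SAVED = 0xcc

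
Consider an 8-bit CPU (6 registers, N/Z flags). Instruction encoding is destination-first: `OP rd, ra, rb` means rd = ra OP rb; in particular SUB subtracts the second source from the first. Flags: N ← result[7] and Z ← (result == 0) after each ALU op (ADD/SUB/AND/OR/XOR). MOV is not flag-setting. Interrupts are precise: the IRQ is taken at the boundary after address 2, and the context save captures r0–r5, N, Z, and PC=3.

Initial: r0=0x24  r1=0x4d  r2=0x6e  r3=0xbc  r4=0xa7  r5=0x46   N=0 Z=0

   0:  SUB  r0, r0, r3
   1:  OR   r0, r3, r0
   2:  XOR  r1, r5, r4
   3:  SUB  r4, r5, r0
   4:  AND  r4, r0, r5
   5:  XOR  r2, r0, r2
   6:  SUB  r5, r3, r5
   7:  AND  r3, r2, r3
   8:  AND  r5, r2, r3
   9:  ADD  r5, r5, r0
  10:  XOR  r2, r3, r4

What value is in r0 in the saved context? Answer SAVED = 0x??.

after  0: r0=0x68 r1=0x4d r2=0x6e r3=0xbc r4=0xa7 r5=0x46  N=0 Z=0
after  1: r0=0xfc r1=0x4d r2=0x6e r3=0xbc r4=0xa7 r5=0x46  N=1 Z=0
after  2: r0=0xfc r1=0xe1 r2=0x6e r3=0xbc r4=0xa7 r5=0x46  N=1 Z=0
-- IRQ taken; context saved, return-PC = 3 --

SAVED = 0xfc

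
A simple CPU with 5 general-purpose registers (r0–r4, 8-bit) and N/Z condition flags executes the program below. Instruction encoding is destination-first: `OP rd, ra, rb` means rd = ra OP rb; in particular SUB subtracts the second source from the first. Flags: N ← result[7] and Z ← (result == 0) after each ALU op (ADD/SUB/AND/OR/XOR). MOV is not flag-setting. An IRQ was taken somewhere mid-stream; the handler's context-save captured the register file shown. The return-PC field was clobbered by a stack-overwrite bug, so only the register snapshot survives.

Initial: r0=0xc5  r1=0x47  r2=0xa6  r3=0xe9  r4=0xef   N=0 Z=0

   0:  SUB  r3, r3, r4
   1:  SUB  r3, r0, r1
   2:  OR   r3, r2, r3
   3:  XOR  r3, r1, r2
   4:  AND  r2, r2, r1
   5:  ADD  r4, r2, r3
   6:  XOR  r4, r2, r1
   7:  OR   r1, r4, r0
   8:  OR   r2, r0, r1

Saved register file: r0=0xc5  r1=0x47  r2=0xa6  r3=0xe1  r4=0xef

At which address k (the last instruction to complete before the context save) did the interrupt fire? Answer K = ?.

K = 3

after  0: r0=0xc5 r1=0x47 r2=0xa6 r3=0xfa r4=0xef  N=1 Z=0
after  1: r0=0xc5 r1=0x47 r2=0xa6 r3=0x7e r4=0xef  N=0 Z=0
after  2: r0=0xc5 r1=0x47 r2=0xa6 r3=0xfe r4=0xef  N=1 Z=0
after  3: r0=0xc5 r1=0x47 r2=0xa6 r3=0xe1 r4=0xef  N=1 Z=0
-- IRQ taken; context saved, return-PC = 4 --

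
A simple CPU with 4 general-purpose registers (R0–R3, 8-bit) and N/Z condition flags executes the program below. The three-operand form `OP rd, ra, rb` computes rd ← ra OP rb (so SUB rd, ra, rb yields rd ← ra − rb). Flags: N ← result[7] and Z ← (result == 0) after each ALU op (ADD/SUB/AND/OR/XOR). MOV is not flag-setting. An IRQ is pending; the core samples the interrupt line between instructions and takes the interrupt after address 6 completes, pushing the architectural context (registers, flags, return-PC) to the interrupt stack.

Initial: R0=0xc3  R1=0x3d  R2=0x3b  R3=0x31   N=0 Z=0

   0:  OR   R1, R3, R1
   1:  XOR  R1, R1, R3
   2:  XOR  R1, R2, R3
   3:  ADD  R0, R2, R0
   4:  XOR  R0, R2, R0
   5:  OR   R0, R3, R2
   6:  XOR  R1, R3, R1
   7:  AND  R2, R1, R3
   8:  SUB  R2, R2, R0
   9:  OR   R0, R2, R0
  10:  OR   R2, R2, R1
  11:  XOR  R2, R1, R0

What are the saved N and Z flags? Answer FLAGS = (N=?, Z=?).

after  0: R0=0xc3 R1=0x3d R2=0x3b R3=0x31  N=0 Z=0
after  1: R0=0xc3 R1=0x0c R2=0x3b R3=0x31  N=0 Z=0
after  2: R0=0xc3 R1=0x0a R2=0x3b R3=0x31  N=0 Z=0
after  3: R0=0xfe R1=0x0a R2=0x3b R3=0x31  N=1 Z=0
after  4: R0=0xc5 R1=0x0a R2=0x3b R3=0x31  N=1 Z=0
after  5: R0=0x3b R1=0x0a R2=0x3b R3=0x31  N=0 Z=0
after  6: R0=0x3b R1=0x3b R2=0x3b R3=0x31  N=0 Z=0
-- IRQ taken; context saved, return-PC = 7 --

FLAGS = (N=0, Z=0)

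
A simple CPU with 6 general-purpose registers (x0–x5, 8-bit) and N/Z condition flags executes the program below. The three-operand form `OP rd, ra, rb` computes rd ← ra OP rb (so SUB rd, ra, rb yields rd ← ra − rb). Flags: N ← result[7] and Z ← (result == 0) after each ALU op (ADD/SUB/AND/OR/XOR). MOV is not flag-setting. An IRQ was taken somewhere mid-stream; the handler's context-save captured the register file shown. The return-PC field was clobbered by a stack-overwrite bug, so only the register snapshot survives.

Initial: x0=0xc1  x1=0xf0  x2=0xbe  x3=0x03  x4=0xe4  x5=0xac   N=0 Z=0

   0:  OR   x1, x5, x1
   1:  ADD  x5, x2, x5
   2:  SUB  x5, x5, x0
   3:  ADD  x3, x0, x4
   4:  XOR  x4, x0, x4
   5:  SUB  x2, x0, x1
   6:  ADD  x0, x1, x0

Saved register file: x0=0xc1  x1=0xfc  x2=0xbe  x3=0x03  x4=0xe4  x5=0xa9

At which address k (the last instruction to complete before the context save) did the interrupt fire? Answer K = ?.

K = 2

after  0: x0=0xc1 x1=0xfc x2=0xbe x3=0x03 x4=0xe4 x5=0xac  N=1 Z=0
after  1: x0=0xc1 x1=0xfc x2=0xbe x3=0x03 x4=0xe4 x5=0x6a  N=0 Z=0
after  2: x0=0xc1 x1=0xfc x2=0xbe x3=0x03 x4=0xe4 x5=0xa9  N=1 Z=0
-- IRQ taken; context saved, return-PC = 3 --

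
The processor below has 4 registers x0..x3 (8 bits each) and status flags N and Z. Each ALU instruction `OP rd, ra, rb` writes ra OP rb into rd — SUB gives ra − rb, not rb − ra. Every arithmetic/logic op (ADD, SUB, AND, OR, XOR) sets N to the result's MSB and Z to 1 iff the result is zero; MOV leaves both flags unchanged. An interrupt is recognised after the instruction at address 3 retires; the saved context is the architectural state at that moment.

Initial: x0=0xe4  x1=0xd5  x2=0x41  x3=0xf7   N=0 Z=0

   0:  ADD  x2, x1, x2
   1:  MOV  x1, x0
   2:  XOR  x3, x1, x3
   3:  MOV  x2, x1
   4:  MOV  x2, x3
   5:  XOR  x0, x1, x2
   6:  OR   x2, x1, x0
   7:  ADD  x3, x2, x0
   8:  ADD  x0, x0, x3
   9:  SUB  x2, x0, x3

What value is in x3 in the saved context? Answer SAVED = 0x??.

SAVED = 0x13

after  0: x0=0xe4 x1=0xd5 x2=0x16 x3=0xf7  N=0 Z=0
after  1: x0=0xe4 x1=0xe4 x2=0x16 x3=0xf7  N=0 Z=0
after  2: x0=0xe4 x1=0xe4 x2=0x16 x3=0x13  N=0 Z=0
after  3: x0=0xe4 x1=0xe4 x2=0xe4 x3=0x13  N=0 Z=0
-- IRQ taken; context saved, return-PC = 4 --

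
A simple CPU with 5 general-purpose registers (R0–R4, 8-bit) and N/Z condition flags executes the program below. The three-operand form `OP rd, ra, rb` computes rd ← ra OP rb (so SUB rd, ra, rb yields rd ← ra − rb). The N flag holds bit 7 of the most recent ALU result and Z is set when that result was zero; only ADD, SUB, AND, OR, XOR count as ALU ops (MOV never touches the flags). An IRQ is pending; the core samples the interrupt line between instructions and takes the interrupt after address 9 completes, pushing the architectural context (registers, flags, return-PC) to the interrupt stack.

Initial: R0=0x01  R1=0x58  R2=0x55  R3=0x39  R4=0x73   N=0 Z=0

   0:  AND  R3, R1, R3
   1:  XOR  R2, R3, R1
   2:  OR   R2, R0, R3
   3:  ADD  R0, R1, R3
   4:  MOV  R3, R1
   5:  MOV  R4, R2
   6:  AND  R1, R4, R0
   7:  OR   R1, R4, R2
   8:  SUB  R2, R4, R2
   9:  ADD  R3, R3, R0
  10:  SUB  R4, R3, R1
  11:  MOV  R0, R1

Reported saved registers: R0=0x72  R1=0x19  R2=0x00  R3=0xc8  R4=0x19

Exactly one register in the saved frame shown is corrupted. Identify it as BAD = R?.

BAD = R0

after  0: R0=0x01 R1=0x58 R2=0x55 R3=0x18 R4=0x73  N=0 Z=0
after  1: R0=0x01 R1=0x58 R2=0x40 R3=0x18 R4=0x73  N=0 Z=0
after  2: R0=0x01 R1=0x58 R2=0x19 R3=0x18 R4=0x73  N=0 Z=0
after  3: R0=0x70 R1=0x58 R2=0x19 R3=0x18 R4=0x73  N=0 Z=0
after  4: R0=0x70 R1=0x58 R2=0x19 R3=0x58 R4=0x73  N=0 Z=0
after  5: R0=0x70 R1=0x58 R2=0x19 R3=0x58 R4=0x19  N=0 Z=0
after  6: R0=0x70 R1=0x10 R2=0x19 R3=0x58 R4=0x19  N=0 Z=0
after  7: R0=0x70 R1=0x19 R2=0x19 R3=0x58 R4=0x19  N=0 Z=0
after  8: R0=0x70 R1=0x19 R2=0x00 R3=0x58 R4=0x19  N=0 Z=1
after  9: R0=0x70 R1=0x19 R2=0x00 R3=0xc8 R4=0x19  N=1 Z=0
-- IRQ taken; context saved, return-PC = 10 --
mismatch: R0: reported 0x72 vs actual 0x70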